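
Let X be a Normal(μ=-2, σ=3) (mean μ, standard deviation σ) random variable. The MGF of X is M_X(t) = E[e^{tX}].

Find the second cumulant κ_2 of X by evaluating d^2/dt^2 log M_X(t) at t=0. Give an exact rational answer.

κ_2 = K′′(0) = 9

M_X(t) = e^(9*t^2/2 - 2*t)
K_X(t) = log M_X(t) = 9*t^2/2 - 2*t
K′(t) = 9*t - 2
K′′(t) = 9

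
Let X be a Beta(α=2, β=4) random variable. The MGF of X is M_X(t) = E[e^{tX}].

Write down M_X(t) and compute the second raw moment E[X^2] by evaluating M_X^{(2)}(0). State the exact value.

E[X^2] = D^2[M](0) = 1/7

M_X(t) = ₁F₁(2; 6; t)
D^2[M](t) = ₁F₁(4; 8; t)/7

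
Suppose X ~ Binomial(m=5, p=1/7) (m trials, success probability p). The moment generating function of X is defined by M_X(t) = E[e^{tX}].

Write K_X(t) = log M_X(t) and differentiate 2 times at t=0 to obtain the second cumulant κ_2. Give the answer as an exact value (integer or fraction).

κ_2 = d^2K/dt^2 |_{t=0} = 30/49

M_X(t) = (e^(t)/7 + 6/7)^5
K_X(t) = log M_X(t) = 5*log(e^(t)/7 + 6/7)
dK/dt = 5*e^(t)/(e^(t) + 6)
d^2K/dt^2 = 30*e^(t)/(e^(2*t) + 12*e^(t) + 36)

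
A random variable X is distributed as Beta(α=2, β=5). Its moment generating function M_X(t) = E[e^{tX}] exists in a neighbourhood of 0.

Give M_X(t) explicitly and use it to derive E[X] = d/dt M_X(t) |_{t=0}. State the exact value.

E[X] = dM/dt |_{t=0} = 2/7

M_X(t) = ₁F₁(2; 7; t)
dM/dt = 2*₁F₁(3; 8; t)/7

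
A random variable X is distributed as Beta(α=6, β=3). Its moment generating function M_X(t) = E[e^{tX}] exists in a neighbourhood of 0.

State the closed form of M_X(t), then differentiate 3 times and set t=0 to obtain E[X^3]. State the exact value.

E[X^3] = M^(3)(0) = 56/165

M_X(t) = ₁F₁(6; 9; t)
M^(3)(t) = 56*₁F₁(9; 12; t)/165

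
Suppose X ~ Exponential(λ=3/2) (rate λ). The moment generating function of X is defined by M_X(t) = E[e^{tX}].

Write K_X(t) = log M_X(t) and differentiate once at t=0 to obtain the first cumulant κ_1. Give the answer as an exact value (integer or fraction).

M_X(t) = 3/(2*(3/2 - t))
K_X(t) = log M_X(t) = -log(3/2 - t) - log(2) + log(3)
dK/dt = -2/(2*t - 3)

κ_1 = dK/dt |_{t=0} = 2/3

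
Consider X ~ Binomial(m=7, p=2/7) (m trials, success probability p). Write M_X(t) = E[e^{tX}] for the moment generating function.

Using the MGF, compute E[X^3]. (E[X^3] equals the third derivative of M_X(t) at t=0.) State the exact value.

M_X(t) = (2*e^(t)/7 + 5/7)^7
M^(3)(t) = 128*e^(7*t)/2401 + 69120*e^(6*t)/117649 + 300000*e^(5*t)/117649 + 640000*e^(4*t)/117649 + 675000*e^(3*t)/117649 + 300000*e^(2*t)/117649 + 31250*e^(t)/117649

E[X^3] = M^(3)(0) = 842/49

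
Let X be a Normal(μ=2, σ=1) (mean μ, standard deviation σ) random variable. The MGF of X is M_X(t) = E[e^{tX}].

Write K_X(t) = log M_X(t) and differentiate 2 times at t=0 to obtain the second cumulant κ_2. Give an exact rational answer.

κ_2 = D^2[K](0) = 1

M_X(t) = e^(t^2/2 + 2*t)
K_X(t) = log M_X(t) = t^2/2 + 2*t
D^2[K](t) = 1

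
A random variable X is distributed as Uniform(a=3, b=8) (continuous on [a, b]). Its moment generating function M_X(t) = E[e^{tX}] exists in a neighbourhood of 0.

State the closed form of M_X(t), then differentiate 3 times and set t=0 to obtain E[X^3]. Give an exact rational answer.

E[X^3] = M′′′(0) = 803/4

M_X(t) = (e^(8*t) - e^(3*t))/(5*t)
M′(t) = (8*t*e^(8*t) - 3*t*e^(3*t) - e^(8*t) + e^(3*t))/(5*t^2)
M′′(t) = (64*t^2*e^(8*t) - 9*t^2*e^(3*t) - 16*t*e^(8*t) + 6*t*e^(3*t) + 2*e^(8*t) - 2*e^(3*t))/(5*t^3)
M′′′(t) = (512*t^3*e^(8*t) - 27*t^3*e^(3*t) - 192*t^2*e^(8*t) + 27*t^2*e^(3*t) + 48*t*e^(8*t) - 18*t*e^(3*t) - 6*e^(8*t) + 6*e^(3*t))/(5*t^4)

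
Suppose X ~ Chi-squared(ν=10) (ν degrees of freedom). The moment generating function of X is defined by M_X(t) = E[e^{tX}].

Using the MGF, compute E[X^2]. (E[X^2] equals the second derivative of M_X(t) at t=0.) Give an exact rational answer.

M_X(t) = (1 - 2*t)^(-5)
dM/dt = 10/(64*t^6 - 192*t^5 + 240*t^4 - 160*t^3 + 60*t^2 - 12*t + 1)
d^2M/dt^2 = -120/(128*t^7 - 448*t^6 + 672*t^5 - 560*t^4 + 280*t^3 - 84*t^2 + 14*t - 1)

E[X^2] = d^2M/dt^2 |_{t=0} = 120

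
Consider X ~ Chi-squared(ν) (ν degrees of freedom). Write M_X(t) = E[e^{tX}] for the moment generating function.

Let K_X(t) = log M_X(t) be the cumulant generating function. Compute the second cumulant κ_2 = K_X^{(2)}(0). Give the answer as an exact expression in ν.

κ_2 = D^2[K](0) = 2*ν

M_X(t) = (1 - 2*t)^(-ν/2)
K_X(t) = log M_X(t) = -ν*log(1 - 2*t)/2
D^2[K](t) = 2*ν/(4*t^2 - 4*t + 1)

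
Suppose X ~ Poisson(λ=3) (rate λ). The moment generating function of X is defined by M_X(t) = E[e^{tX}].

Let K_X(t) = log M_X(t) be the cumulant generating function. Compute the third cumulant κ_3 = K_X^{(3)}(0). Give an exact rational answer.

M_X(t) = e^(3*e^(t) - 3)
K_X(t) = log M_X(t) = 3*e^(t) - 3
D^3[K](t) = 3*e^(t)

κ_3 = D^3[K](0) = 3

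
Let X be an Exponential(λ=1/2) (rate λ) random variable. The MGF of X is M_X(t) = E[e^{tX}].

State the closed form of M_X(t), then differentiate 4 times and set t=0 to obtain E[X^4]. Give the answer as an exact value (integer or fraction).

M_X(t) = 1/(2*(1/2 - t))
dM/dt = 2/(4*t^2 - 4*t + 1)
d^2M/dt^2 = -8/(8*t^3 - 12*t^2 + 6*t - 1)
d^3M/dt^3 = 48/(16*t^4 - 32*t^3 + 24*t^2 - 8*t + 1)
d^4M/dt^4 = -384/(32*t^5 - 80*t^4 + 80*t^3 - 40*t^2 + 10*t - 1)

E[X^4] = d^4M/dt^4 |_{t=0} = 384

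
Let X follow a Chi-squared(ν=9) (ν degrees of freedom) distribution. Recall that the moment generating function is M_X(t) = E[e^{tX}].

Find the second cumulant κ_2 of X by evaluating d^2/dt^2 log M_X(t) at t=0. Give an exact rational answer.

M_X(t) = (1 - 2*t)^(-9/2)
K_X(t) = log M_X(t) = -9*log(1 - 2*t)/2
K′(t) = -9/(2*t - 1)
K′′(t) = 18/(4*t^2 - 4*t + 1)

κ_2 = K′′(0) = 18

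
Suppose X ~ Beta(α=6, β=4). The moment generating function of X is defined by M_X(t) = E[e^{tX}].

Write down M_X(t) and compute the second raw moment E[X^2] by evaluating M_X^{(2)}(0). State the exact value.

E[X^2] = M^(2)(0) = 21/55

M_X(t) = ₁F₁(6; 10; t)
M^(2)(t) = 21*₁F₁(8; 12; t)/55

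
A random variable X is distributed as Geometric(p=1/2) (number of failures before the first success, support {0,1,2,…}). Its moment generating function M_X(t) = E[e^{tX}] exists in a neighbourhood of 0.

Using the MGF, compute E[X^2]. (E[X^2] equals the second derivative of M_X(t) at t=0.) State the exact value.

E[X^2] = M′′(0) = 3

M_X(t) = 1/(2*(1 - e^(t)/2))
M′(t) = e^(t)/(e^(2*t) - 4*e^(t) + 4)
M′′(t) = (-e^(2*t) - 2*e^(t))/(e^(3*t) - 6*e^(2*t) + 12*e^(t) - 8)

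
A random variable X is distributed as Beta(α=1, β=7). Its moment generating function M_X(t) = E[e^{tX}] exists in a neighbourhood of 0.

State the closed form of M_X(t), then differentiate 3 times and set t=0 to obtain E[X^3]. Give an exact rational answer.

E[X^3] = M′′′(0) = 1/120

M_X(t) = ₁F₁(1; 8; t)
M′(t) = ₁F₁(2; 9; t)/8
M′′(t) = ₁F₁(3; 10; t)/36
M′′′(t) = ₁F₁(4; 11; t)/120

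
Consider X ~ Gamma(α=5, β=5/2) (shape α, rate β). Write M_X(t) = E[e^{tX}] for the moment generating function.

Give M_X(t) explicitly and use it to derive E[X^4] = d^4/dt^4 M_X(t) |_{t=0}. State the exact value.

M_X(t) = 3125/(32*(5/2 - t)^5)
M′(t) = 31250/(64*t^6 - 960*t^5 + 6000*t^4 - 20000*t^3 + 37500*t^2 - 37500*t + 15625)
M′′(t) = -375000/(128*t^7 - 2240*t^6 + 16800*t^5 - 70000*t^4 + 175000*t^3 - 262500*t^2 + 218750*t - 78125)
M′′′(t) = 5250000/(256*t^8 - 5120*t^7 + 44800*t^6 - 224000*t^5 + 700000*t^4 - 1400000*t^3 + 1750000*t^2 - 1250000*t + 390625)
M′′′′(t) = -84000000/(512*t^9 - 11520*t^8 + 115200*t^7 - 672000*t^6 + 2520000*t^5 - 6300000*t^4 + 10500000*t^3 - 11250000*t^2 + 7031250*t - 1953125)

E[X^4] = M′′′′(0) = 5376/125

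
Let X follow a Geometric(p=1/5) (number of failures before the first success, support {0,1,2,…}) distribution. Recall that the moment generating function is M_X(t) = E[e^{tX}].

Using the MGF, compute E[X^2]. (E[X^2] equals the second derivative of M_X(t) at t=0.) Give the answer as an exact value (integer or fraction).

M_X(t) = 1/(5*(1 - 4*e^(t)/5))
D^2[M](t) = (-16*e^(2*t) - 20*e^(t))/(64*e^(3*t) - 240*e^(2*t) + 300*e^(t) - 125)

E[X^2] = D^2[M](0) = 36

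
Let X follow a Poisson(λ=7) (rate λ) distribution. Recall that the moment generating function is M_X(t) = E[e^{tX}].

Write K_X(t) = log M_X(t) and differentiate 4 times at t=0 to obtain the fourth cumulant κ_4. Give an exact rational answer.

κ_4 = K′′′′(0) = 7

M_X(t) = e^(7*e^(t) - 7)
K_X(t) = log M_X(t) = 7*e^(t) - 7
K′(t) = 7*e^(t)
K′′(t) = 7*e^(t)
K′′′(t) = 7*e^(t)
K′′′′(t) = 7*e^(t)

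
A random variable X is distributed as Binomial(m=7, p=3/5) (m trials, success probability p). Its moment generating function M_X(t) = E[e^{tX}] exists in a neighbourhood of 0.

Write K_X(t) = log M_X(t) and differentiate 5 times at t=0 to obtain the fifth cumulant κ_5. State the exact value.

κ_5 = K′′′′′(0) = 1974/3125

M_X(t) = (3*e^(t)/5 + 2/5)^7
K_X(t) = log M_X(t) = 7*log(3*e^(t)/5 + 2/5)
K′(t) = 21*e^(t)/(3*e^(t) + 2)
K′′(t) = 42*e^(t)/(9*e^(2*t) + 12*e^(t) + 4)
K′′′(t) = (-126*e^(2*t) + 84*e^(t))/(27*e^(3*t) + 54*e^(2*t) + 36*e^(t) + 8)
K′′′′(t) = (378*e^(3*t) - 1008*e^(2*t) + 168*e^(t))/(81*e^(4*t) + 216*e^(3*t) + 216*e^(2*t) + 96*e^(t) + 16)
K′′′′′(t) = (-1134*e^(4*t) + 8316*e^(3*t) - 5544*e^(2*t) + 336*e^(t))/(243*e^(5*t) + 810*e^(4*t) + 1080*e^(3*t) + 720*e^(2*t) + 240*e^(t) + 32)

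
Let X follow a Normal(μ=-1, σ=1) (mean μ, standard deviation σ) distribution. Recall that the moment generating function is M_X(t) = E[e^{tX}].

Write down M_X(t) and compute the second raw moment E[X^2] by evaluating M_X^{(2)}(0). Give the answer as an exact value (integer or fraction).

M_X(t) = e^(t^2/2 - t)
dM/dt = t*e^(-t)*e^(t^2/2) - e^(-t)*e^(t^2/2)
d^2M/dt^2 = (t^2*e^(t^2/2) - 2*t*e^(t^2/2) + 2*e^(t^2/2))*e^(-t)

E[X^2] = d^2M/dt^2 |_{t=0} = 2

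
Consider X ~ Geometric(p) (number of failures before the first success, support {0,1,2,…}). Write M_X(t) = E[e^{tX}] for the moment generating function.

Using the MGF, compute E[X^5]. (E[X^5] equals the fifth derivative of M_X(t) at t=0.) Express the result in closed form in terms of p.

M_X(t) = p/(-(1 - p)*e^(t) + 1)

E[X^5] = M^(5)(0) = -1 + 31/p - 180/p^2 + 390/p^3 - 360/p^4 + 120/p^5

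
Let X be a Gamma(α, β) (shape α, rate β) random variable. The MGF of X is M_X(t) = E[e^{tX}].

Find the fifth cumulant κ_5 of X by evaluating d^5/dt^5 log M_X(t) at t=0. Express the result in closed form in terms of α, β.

M_X(t) = (β/(β - t))^α
K_X(t) = log M_X(t) = α*(log(β) - log(β - t))
K^(5)(t) = -24*α/(-β^5 + 5*β^4*t - 10*β^3*t^2 + 10*β^2*t^3 - 5*β*t^4 + t^5)

κ_5 = K^(5)(0) = 24*α/β^5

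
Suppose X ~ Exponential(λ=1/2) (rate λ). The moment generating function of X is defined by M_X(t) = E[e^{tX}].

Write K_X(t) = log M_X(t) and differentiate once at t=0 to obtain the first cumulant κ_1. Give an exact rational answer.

M_X(t) = 1/(2*(1/2 - t))
K_X(t) = log M_X(t) = -log(1/2 - t) - log(2)
K^(1)(t) = -2/(2*t - 1)

κ_1 = K^(1)(0) = 2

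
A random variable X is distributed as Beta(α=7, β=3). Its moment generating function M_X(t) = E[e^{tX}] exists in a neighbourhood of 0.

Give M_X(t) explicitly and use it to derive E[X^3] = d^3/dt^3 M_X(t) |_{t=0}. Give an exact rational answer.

E[X^3] = M′′′(0) = 21/55

M_X(t) = ₁F₁(7; 10; t)
M′(t) = 7*₁F₁(8; 11; t)/10
M′′(t) = 28*₁F₁(9; 12; t)/55
M′′′(t) = 21*₁F₁(10; 13; t)/55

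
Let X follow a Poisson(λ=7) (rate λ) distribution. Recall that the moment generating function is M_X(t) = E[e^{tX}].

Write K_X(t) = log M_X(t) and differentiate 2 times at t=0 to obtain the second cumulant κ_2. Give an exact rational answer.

κ_2 = K′′(0) = 7

M_X(t) = e^(7*e^(t) - 7)
K_X(t) = log M_X(t) = 7*e^(t) - 7
K′(t) = 7*e^(t)
K′′(t) = 7*e^(t)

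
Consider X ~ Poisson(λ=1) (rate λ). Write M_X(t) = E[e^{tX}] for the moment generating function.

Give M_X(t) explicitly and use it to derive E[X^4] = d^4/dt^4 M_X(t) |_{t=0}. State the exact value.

M_X(t) = e^(e^(t) - 1)
D^4[M](t) = (e^(4*t)*e^(e^(t)) + 6*e^(3*t)*e^(e^(t)) + 7*e^(2*t)*e^(e^(t)) + e^(t)*e^(e^(t)))*e^(-1)

E[X^4] = D^4[M](0) = 15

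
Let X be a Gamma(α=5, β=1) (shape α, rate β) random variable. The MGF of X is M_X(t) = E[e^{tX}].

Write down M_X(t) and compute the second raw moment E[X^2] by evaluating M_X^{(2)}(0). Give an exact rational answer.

M_X(t) = (1 - t)^(-5)
M^(2)(t) = -30/(t^7 - 7*t^6 + 21*t^5 - 35*t^4 + 35*t^3 - 21*t^2 + 7*t - 1)

E[X^2] = M^(2)(0) = 30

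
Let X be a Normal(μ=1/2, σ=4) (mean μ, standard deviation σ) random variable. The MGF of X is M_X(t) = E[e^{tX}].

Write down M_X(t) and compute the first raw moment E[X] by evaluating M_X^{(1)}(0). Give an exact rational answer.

M_X(t) = e^(8*t^2 + t/2)
D[M](t) = 16*t*e^(t/2)*e^(8*t^2) + e^(t/2)*e^(8*t^2)/2

E[X] = D[M](0) = 1/2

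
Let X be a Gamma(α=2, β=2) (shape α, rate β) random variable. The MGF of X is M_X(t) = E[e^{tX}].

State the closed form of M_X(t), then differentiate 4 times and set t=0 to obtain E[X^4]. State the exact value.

E[X^4] = M′′′′(0) = 15/2

M_X(t) = 4/(2 - t)^2
M′(t) = -8/(t^3 - 6*t^2 + 12*t - 8)
M′′(t) = 24/(t^4 - 8*t^3 + 24*t^2 - 32*t + 16)
M′′′(t) = -96/(t^5 - 10*t^4 + 40*t^3 - 80*t^2 + 80*t - 32)
M′′′′(t) = 480/(t^6 - 12*t^5 + 60*t^4 - 160*t^3 + 240*t^2 - 192*t + 64)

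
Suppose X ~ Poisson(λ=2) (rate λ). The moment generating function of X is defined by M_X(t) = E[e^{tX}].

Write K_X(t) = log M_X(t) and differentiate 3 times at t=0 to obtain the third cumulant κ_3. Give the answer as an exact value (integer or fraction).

M_X(t) = e^(2*e^(t) - 2)
K_X(t) = log M_X(t) = 2*e^(t) - 2
dK/dt = 2*e^(t)
d^2K/dt^2 = 2*e^(t)
d^3K/dt^3 = 2*e^(t)

κ_3 = d^3K/dt^3 |_{t=0} = 2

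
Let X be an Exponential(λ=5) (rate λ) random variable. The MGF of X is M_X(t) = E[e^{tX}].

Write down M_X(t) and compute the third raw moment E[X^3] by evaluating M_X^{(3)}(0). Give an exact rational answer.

E[X^3] = M^(3)(0) = 6/125

M_X(t) = 5/(5 - t)
M^(3)(t) = 30/(t^4 - 20*t^3 + 150*t^2 - 500*t + 625)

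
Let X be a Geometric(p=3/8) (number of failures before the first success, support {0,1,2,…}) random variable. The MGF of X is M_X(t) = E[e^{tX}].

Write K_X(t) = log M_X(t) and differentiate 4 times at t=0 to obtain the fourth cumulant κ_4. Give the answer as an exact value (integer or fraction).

M_X(t) = 3/(8*(1 - 5*e^(t)/8))
K_X(t) = log M_X(t) = -log(1 - 5*e^(t)/8) - 3*log(2) + log(3)
K′(t) = -5*e^(t)/(5*e^(t) - 8)
K′′(t) = 40*e^(t)/(25*e^(2*t) - 80*e^(t) + 64)
K′′′(t) = (-200*e^(2*t) - 320*e^(t))/(125*e^(3*t) - 600*e^(2*t) + 960*e^(t) - 512)
K′′′′(t) = (1000*e^(3*t) + 6400*e^(2*t) + 2560*e^(t))/(625*e^(4*t) - 4000*e^(3*t) + 9600*e^(2*t) - 10240*e^(t) + 4096)

κ_4 = K′′′′(0) = 3320/27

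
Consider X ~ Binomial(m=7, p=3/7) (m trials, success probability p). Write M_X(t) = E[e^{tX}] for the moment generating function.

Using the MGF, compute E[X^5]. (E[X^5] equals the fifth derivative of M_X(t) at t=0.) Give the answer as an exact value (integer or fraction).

E[X^5] = M′′′′′(0) = 2045163/2401

M_X(t) = (3*e^(t)/7 + 4/7)^7
M′(t) = 2187*e^(7*t)/117649 + 17496*e^(6*t)/117649 + 58320*e^(5*t)/117649 + 103680*e^(4*t)/117649 + 103680*e^(3*t)/117649 + 55296*e^(2*t)/117649 + 12288*e^(t)/117649
M′′(t) = 2187*e^(7*t)/16807 + 104976*e^(6*t)/117649 + 291600*e^(5*t)/117649 + 414720*e^(4*t)/117649 + 311040*e^(3*t)/117649 + 110592*e^(2*t)/117649 + 12288*e^(t)/117649
M′′′(t) = 2187*e^(7*t)/2401 + 629856*e^(6*t)/117649 + 1458000*e^(5*t)/117649 + 1658880*e^(4*t)/117649 + 933120*e^(3*t)/117649 + 221184*e^(2*t)/117649 + 12288*e^(t)/117649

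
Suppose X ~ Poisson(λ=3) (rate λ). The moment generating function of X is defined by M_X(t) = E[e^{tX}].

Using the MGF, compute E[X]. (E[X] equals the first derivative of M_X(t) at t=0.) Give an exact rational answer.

E[X] = M^(1)(0) = 3

M_X(t) = e^(3*e^(t) - 3)
M^(1)(t) = 3*e^(-3)*e^(t)*e^(3*e^(t))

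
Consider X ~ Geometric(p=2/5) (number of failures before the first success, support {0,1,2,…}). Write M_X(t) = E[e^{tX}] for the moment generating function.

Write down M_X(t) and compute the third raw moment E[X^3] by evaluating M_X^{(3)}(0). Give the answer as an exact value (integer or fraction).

M_X(t) = 2/(5*(1 - 3*e^(t)/5))
D^3[M](t) = (54*e^(3*t) + 360*e^(2*t) + 150*e^(t))/(81*e^(4*t) - 540*e^(3*t) + 1350*e^(2*t) - 1500*e^(t) + 625)

E[X^3] = D^3[M](0) = 141/4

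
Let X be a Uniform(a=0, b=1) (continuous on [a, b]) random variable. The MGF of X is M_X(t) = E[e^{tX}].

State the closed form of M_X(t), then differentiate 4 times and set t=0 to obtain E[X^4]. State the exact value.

E[X^4] = M^(4)(0) = 1/5

M_X(t) = (e^(t) - 1)/t
M^(4)(t) = (t^4*e^(t) - 4*t^3*e^(t) + 12*t^2*e^(t) - 24*t*e^(t) + 24*e^(t) - 24)/t^5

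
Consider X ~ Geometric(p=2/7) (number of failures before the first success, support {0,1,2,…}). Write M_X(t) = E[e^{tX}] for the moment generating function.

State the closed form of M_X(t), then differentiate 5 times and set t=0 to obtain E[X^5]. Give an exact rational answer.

M_X(t) = 2/(7*(1 - 5*e^(t)/7))
dM/dt = 10*e^(t)/(25*e^(2*t) - 70*e^(t) + 49)
d^2M/dt^2 = (-50*e^(2*t) - 70*e^(t))/(125*e^(3*t) - 525*e^(2*t) + 735*e^(t) - 343)
d^3M/dt^3 = (250*e^(3*t) + 1400*e^(2*t) + 490*e^(t))/(625*e^(4*t) - 3500*e^(3*t) + 7350*e^(2*t) - 6860*e^(t) + 2401)
d^4M/dt^4 = (-1250*e^(4*t) - 19250*e^(3*t) - 26950*e^(2*t) - 3430*e^(t))/(3125*e^(5*t) - 21875*e^(4*t) + 61250*e^(3*t) - 85750*e^(2*t) + 60025*e^(t) - 16807)

E[X^5] = d^5M/dt^5 |_{t=0} = 47255/2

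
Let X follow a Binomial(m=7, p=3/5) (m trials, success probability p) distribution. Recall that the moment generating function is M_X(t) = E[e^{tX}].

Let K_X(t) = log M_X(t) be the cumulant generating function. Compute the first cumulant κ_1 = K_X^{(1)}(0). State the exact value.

κ_1 = K^(1)(0) = 21/5

M_X(t) = (3*e^(t)/5 + 2/5)^7
K_X(t) = log M_X(t) = 7*log(3*e^(t)/5 + 2/5)
K^(1)(t) = 21*e^(t)/(3*e^(t) + 2)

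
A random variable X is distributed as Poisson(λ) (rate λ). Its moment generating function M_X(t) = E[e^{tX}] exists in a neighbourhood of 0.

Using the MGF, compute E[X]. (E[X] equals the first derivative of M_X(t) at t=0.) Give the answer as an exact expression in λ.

M_X(t) = e^(λ*(e^(t) - 1))
M^(1)(t) = λ*e^(-λ)*e^(t)*e^(λ*e^(t))

E[X] = M^(1)(0) = λ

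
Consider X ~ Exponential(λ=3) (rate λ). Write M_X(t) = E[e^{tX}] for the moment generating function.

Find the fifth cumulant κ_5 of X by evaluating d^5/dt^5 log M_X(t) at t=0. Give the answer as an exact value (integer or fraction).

M_X(t) = 3/(3 - t)
K_X(t) = log M_X(t) = -log(3 - t) + log(3)
D^5[K](t) = -24/(t^5 - 15*t^4 + 90*t^3 - 270*t^2 + 405*t - 243)

κ_5 = D^5[K](0) = 8/81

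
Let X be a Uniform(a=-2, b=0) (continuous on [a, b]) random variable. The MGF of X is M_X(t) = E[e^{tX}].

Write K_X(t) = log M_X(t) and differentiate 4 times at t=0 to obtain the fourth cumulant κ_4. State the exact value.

κ_4 = D^4[K](0) = -2/15

M_X(t) = (1 - e^(-2*t))/(2*t)
K_X(t) = log M_X(t) = -log(t) + log(1 - e^(-2*t)) - log(2)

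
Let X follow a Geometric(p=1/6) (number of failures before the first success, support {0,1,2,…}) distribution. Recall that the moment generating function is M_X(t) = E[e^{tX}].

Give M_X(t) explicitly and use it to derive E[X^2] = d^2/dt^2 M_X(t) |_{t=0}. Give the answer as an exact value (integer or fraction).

E[X^2] = M′′(0) = 55

M_X(t) = 1/(6*(1 - 5*e^(t)/6))
M′(t) = 5*e^(t)/(25*e^(2*t) - 60*e^(t) + 36)
M′′(t) = (-25*e^(2*t) - 30*e^(t))/(125*e^(3*t) - 450*e^(2*t) + 540*e^(t) - 216)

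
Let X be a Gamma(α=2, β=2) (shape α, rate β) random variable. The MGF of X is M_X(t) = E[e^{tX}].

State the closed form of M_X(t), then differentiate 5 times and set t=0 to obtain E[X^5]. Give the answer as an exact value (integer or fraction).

M_X(t) = 4/(2 - t)^2
dM/dt = -8/(t^3 - 6*t^2 + 12*t - 8)
d^2M/dt^2 = 24/(t^4 - 8*t^3 + 24*t^2 - 32*t + 16)
d^3M/dt^3 = -96/(t^5 - 10*t^4 + 40*t^3 - 80*t^2 + 80*t - 32)
d^4M/dt^4 = 480/(t^6 - 12*t^5 + 60*t^4 - 160*t^3 + 240*t^2 - 192*t + 64)
d^5M/dt^5 = -2880/(t^7 - 14*t^6 + 84*t^5 - 280*t^4 + 560*t^3 - 672*t^2 + 448*t - 128)

E[X^5] = d^5M/dt^5 |_{t=0} = 45/2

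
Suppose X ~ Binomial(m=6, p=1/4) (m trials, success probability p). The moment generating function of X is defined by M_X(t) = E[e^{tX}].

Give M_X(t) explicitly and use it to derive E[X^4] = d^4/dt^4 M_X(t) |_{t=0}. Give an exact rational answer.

M_X(t) = (e^(t)/4 + 3/4)^6
M′(t) = 3*e^(6*t)/2048 + 45*e^(5*t)/2048 + 135*e^(4*t)/1024 + 405*e^(3*t)/1024 + 1215*e^(2*t)/2048 + 729*e^(t)/2048
M′′(t) = 9*e^(6*t)/1024 + 225*e^(5*t)/2048 + 135*e^(4*t)/256 + 1215*e^(3*t)/1024 + 1215*e^(2*t)/1024 + 729*e^(t)/2048
M′′′(t) = 27*e^(6*t)/512 + 1125*e^(5*t)/2048 + 135*e^(4*t)/64 + 3645*e^(3*t)/1024 + 1215*e^(2*t)/512 + 729*e^(t)/2048
M′′′′(t) = 81*e^(6*t)/256 + 5625*e^(5*t)/2048 + 135*e^(4*t)/16 + 10935*e^(3*t)/1024 + 1215*e^(2*t)/256 + 729*e^(t)/2048

E[X^4] = M′′′′(0) = 873/32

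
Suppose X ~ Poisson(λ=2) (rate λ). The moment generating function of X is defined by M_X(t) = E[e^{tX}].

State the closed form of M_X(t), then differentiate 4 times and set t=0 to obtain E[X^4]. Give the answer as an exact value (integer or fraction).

E[X^4] = d^4M/dt^4 |_{t=0} = 94

M_X(t) = e^(2*e^(t) - 2)
dM/dt = 2*e^(-2)*e^(t)*e^(2*e^(t))
d^2M/dt^2 = (4*e^(2*t)*e^(2*e^(t)) + 2*e^(t)*e^(2*e^(t)))*e^(-2)
d^3M/dt^3 = (8*e^(3*t)*e^(2*e^(t)) + 12*e^(2*t)*e^(2*e^(t)) + 2*e^(t)*e^(2*e^(t)))*e^(-2)
d^4M/dt^4 = (16*e^(4*t)*e^(2*e^(t)) + 48*e^(3*t)*e^(2*e^(t)) + 28*e^(2*t)*e^(2*e^(t)) + 2*e^(t)*e^(2*e^(t)))*e^(-2)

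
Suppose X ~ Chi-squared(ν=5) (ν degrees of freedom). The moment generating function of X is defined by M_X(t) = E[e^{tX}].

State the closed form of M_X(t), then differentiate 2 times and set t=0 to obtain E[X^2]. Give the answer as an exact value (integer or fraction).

E[X^2] = M′′(0) = 35

M_X(t) = (1 - 2*t)^(-5/2)
M′(t) = -5/(8*t^3*√(1 - 2*t) - 12*t^2*√(1 - 2*t) + 6*t*√(1 - 2*t) - √(1 - 2*t))
M′′(t) = 35/(16*t^4*√(1 - 2*t) - 32*t^3*√(1 - 2*t) + 24*t^2*√(1 - 2*t) - 8*t*√(1 - 2*t) + √(1 - 2*t))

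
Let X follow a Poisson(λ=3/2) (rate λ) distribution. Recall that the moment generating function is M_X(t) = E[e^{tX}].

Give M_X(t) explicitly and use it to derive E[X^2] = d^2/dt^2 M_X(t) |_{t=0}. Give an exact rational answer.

M_X(t) = e^(3*e^(t)/2 - 3/2)
M^(2)(t) = (9*e^(2*t)*e^(3*e^(t)/2) + 6*e^(t)*e^(3*e^(t)/2))*e^(-3/2)/4

E[X^2] = M^(2)(0) = 15/4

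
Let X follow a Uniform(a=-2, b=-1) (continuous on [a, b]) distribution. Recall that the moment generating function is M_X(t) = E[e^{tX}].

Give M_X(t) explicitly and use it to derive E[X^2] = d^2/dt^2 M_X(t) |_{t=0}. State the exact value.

E[X^2] = M^(2)(0) = 7/3

M_X(t) = (e^(-t) - e^(-2*t))/t
M^(2)(t) = (t^2*e^(t) - 4*t^2 + 2*t*e^(t) - 4*t + 2*e^(t) - 2)*e^(-2*t)/t^3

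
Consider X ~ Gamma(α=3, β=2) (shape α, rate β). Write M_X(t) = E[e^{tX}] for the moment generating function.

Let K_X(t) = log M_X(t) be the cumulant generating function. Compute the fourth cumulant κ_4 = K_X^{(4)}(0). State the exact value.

κ_4 = d^4K/dt^4 |_{t=0} = 9/8

M_X(t) = 8/(2 - t)^3
K_X(t) = log M_X(t) = -3*log(2 - t) + 3*log(2)
dK/dt = -3/(t - 2)
d^2K/dt^2 = 3/(t^2 - 4*t + 4)
d^3K/dt^3 = -6/(t^3 - 6*t^2 + 12*t - 8)
d^4K/dt^4 = 18/(t^4 - 8*t^3 + 24*t^2 - 32*t + 16)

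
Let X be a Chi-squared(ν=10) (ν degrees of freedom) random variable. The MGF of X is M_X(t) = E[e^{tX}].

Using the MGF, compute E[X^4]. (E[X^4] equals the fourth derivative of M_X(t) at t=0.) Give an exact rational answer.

M_X(t) = (1 - 2*t)^(-5)
M′(t) = 10/(64*t^6 - 192*t^5 + 240*t^4 - 160*t^3 + 60*t^2 - 12*t + 1)
M′′(t) = -120/(128*t^7 - 448*t^6 + 672*t^5 - 560*t^4 + 280*t^3 - 84*t^2 + 14*t - 1)
M′′′(t) = 1680/(256*t^8 - 1024*t^7 + 1792*t^6 - 1792*t^5 + 1120*t^4 - 448*t^3 + 112*t^2 - 16*t + 1)
M′′′′(t) = -26880/(512*t^9 - 2304*t^8 + 4608*t^7 - 5376*t^6 + 4032*t^5 - 2016*t^4 + 672*t^3 - 144*t^2 + 18*t - 1)

E[X^4] = M′′′′(0) = 26880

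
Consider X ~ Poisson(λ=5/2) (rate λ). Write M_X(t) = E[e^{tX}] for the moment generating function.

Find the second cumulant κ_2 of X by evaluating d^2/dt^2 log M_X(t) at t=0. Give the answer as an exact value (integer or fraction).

M_X(t) = e^(5*e^(t)/2 - 5/2)
K_X(t) = log M_X(t) = 5*e^(t)/2 - 5/2
K^(2)(t) = 5*e^(t)/2

κ_2 = K^(2)(0) = 5/2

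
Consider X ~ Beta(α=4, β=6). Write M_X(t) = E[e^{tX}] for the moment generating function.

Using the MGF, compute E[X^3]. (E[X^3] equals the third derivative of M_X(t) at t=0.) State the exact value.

M_X(t) = ₁F₁(4; 10; t)
D^3[M](t) = ₁F₁(7; 13; t)/11

E[X^3] = D^3[M](0) = 1/11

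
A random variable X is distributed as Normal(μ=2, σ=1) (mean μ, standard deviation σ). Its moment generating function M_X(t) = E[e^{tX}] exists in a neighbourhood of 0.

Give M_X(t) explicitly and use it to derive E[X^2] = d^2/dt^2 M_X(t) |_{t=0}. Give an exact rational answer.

E[X^2] = M′′(0) = 5

M_X(t) = e^(t^2/2 + 2*t)
M′(t) = t*e^(2*t)*e^(t^2/2) + 2*e^(2*t)*e^(t^2/2)
M′′(t) = t^2*e^(2*t)*e^(t^2/2) + 4*t*e^(2*t)*e^(t^2/2) + 5*e^(2*t)*e^(t^2/2)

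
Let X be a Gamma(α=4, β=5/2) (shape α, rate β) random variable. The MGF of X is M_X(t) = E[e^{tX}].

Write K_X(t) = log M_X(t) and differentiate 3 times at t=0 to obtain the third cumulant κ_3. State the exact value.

κ_3 = K^(3)(0) = 64/125

M_X(t) = 625/(16*(5/2 - t)^4)
K_X(t) = log M_X(t) = -4*log(5/2 - t) - 4*log(2) + 4*log(5)
K^(3)(t) = -64/(8*t^3 - 60*t^2 + 150*t - 125)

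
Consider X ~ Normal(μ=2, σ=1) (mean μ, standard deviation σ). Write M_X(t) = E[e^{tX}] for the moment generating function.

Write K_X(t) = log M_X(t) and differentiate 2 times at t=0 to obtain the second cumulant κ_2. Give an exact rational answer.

M_X(t) = e^(t^2/2 + 2*t)
K_X(t) = log M_X(t) = t^2/2 + 2*t
D^2[K](t) = 1

κ_2 = D^2[K](0) = 1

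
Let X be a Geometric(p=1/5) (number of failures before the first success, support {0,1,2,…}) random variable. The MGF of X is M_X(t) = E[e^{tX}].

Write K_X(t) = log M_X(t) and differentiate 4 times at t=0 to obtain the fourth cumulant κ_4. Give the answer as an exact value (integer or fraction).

M_X(t) = 1/(5*(1 - 4*e^(t)/5))
K_X(t) = log M_X(t) = -log(1 - 4*e^(t)/5) - log(5)
K′(t) = -4*e^(t)/(4*e^(t) - 5)
K′′(t) = 20*e^(t)/(16*e^(2*t) - 40*e^(t) + 25)
K′′′(t) = (-80*e^(2*t) - 100*e^(t))/(64*e^(3*t) - 240*e^(2*t) + 300*e^(t) - 125)
K′′′′(t) = (320*e^(3*t) + 1600*e^(2*t) + 500*e^(t))/(256*e^(4*t) - 1280*e^(3*t) + 2400*e^(2*t) - 2000*e^(t) + 625)

κ_4 = K′′′′(0) = 2420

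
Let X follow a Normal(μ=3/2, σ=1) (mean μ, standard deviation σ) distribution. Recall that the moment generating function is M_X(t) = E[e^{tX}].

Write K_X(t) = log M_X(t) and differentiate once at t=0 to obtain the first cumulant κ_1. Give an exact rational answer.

κ_1 = D[K](0) = 3/2

M_X(t) = e^(t^2/2 + 3*t/2)
K_X(t) = log M_X(t) = t^2/2 + 3*t/2
D[K](t) = t + 3/2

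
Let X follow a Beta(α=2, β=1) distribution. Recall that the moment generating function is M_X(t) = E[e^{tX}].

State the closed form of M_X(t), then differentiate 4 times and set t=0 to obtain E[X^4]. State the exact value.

M_X(t) = ₁F₁(2; 3; t)
D^4[M](t) = ₁F₁(6; 7; t)/3

E[X^4] = D^4[M](0) = 1/3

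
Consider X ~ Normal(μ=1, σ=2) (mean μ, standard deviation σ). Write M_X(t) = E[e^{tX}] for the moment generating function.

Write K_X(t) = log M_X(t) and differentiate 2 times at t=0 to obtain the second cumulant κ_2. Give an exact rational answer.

M_X(t) = e^(2*t^2 + t)
K_X(t) = log M_X(t) = 2*t^2 + t
dK/dt = 4*t + 1
d^2K/dt^2 = 4

κ_2 = d^2K/dt^2 |_{t=0} = 4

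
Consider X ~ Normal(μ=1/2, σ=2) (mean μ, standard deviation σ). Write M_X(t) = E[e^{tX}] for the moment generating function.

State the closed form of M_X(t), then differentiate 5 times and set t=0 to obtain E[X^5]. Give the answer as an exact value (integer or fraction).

M_X(t) = e^(2*t^2 + t/2)

E[X^5] = D^5[M](0) = 4001/32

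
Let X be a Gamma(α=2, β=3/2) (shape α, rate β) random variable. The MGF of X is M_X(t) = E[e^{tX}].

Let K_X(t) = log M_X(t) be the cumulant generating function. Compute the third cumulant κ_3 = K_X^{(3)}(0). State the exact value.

κ_3 = K^(3)(0) = 32/27

M_X(t) = 9/(4*(3/2 - t)^2)
K_X(t) = log M_X(t) = -2*log(3/2 - t) - 2*log(2) + 2*log(3)
K^(3)(t) = -32/(8*t^3 - 36*t^2 + 54*t - 27)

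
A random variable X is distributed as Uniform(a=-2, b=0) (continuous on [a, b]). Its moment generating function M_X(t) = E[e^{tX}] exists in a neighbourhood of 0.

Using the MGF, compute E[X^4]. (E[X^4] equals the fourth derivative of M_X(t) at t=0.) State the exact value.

E[X^4] = D^4[M](0) = 16/5

M_X(t) = (1 - e^(-2*t))/(2*t)
D^4[M](t) = (-8*t^4 - 16*t^3 - 24*t^2 - 24*t + 12*e^(2*t) - 12)*e^(-2*t)/t^5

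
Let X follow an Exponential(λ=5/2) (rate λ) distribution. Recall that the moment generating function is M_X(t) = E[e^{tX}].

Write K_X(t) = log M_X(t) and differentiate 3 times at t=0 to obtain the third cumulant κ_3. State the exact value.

κ_3 = K^(3)(0) = 16/125

M_X(t) = 5/(2*(5/2 - t))
K_X(t) = log M_X(t) = -log(5/2 - t) - log(2) + log(5)
K^(3)(t) = -16/(8*t^3 - 60*t^2 + 150*t - 125)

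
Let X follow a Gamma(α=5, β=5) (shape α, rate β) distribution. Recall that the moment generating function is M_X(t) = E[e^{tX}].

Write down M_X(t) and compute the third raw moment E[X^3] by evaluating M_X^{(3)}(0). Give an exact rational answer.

E[X^3] = M′′′(0) = 42/25

M_X(t) = 3125/(5 - t)^5
M′(t) = 15625/(t^6 - 30*t^5 + 375*t^4 - 2500*t^3 + 9375*t^2 - 18750*t + 15625)
M′′(t) = -93750/(t^7 - 35*t^6 + 525*t^5 - 4375*t^4 + 21875*t^3 - 65625*t^2 + 109375*t - 78125)
M′′′(t) = 656250/(t^8 - 40*t^7 + 700*t^6 - 7000*t^5 + 43750*t^4 - 175000*t^3 + 437500*t^2 - 625000*t + 390625)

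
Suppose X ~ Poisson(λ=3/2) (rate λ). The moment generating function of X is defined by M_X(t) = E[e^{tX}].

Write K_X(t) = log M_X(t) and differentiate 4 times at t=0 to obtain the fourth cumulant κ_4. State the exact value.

κ_4 = d^4K/dt^4 |_{t=0} = 3/2

M_X(t) = e^(3*e^(t)/2 - 3/2)
K_X(t) = log M_X(t) = 3*e^(t)/2 - 3/2
dK/dt = 3*e^(t)/2
d^2K/dt^2 = 3*e^(t)/2
d^3K/dt^3 = 3*e^(t)/2
d^4K/dt^4 = 3*e^(t)/2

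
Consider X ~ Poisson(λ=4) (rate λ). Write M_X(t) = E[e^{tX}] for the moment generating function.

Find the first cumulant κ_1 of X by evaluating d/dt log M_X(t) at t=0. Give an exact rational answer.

κ_1 = K^(1)(0) = 4

M_X(t) = e^(4*e^(t) - 4)
K_X(t) = log M_X(t) = 4*e^(t) - 4
K^(1)(t) = 4*e^(t)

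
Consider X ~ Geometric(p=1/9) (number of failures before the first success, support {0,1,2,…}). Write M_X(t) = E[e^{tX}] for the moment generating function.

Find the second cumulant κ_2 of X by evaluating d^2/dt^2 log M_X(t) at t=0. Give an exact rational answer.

κ_2 = d^2K/dt^2 |_{t=0} = 72

M_X(t) = 1/(9*(1 - 8*e^(t)/9))
K_X(t) = log M_X(t) = -log(1 - 8*e^(t)/9) - 2*log(3)
dK/dt = -8*e^(t)/(8*e^(t) - 9)
d^2K/dt^2 = 72*e^(t)/(64*e^(2*t) - 144*e^(t) + 81)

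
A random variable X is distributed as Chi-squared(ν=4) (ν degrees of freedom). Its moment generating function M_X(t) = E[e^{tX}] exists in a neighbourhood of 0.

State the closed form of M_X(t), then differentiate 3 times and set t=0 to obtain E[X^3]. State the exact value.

M_X(t) = (1 - 2*t)^(-2)
M′(t) = -4/(8*t^3 - 12*t^2 + 6*t - 1)
M′′(t) = 24/(16*t^4 - 32*t^3 + 24*t^2 - 8*t + 1)
M′′′(t) = -192/(32*t^5 - 80*t^4 + 80*t^3 - 40*t^2 + 10*t - 1)

E[X^3] = M′′′(0) = 192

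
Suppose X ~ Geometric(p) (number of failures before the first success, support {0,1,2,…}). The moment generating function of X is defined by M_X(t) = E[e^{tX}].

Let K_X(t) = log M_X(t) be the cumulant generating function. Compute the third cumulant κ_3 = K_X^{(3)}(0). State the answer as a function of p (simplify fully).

κ_3 = D^3[K](0) = (p^2 - 3*p + 2)/p^3

M_X(t) = p/(-(1 - p)*e^(t) + 1)
K_X(t) = log M_X(t) = log(p) - log(-(1 - p)*e^(t) + 1)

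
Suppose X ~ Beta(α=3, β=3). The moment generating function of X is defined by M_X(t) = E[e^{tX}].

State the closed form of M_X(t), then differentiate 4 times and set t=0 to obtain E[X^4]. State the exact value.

M_X(t) = ₁F₁(3; 6; t)
M^(4)(t) = 5*₁F₁(7; 10; t)/42

E[X^4] = M^(4)(0) = 5/42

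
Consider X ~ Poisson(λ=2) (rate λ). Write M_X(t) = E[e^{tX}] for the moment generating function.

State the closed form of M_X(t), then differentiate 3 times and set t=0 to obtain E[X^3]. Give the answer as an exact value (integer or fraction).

M_X(t) = e^(2*e^(t) - 2)
M^(3)(t) = (8*e^(3*t)*e^(2*e^(t)) + 12*e^(2*t)*e^(2*e^(t)) + 2*e^(t)*e^(2*e^(t)))*e^(-2)

E[X^3] = M^(3)(0) = 22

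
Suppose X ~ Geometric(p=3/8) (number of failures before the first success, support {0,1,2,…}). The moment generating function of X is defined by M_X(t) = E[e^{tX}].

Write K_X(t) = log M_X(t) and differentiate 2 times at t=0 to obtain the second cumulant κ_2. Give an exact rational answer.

M_X(t) = 3/(8*(1 - 5*e^(t)/8))
K_X(t) = log M_X(t) = -log(1 - 5*e^(t)/8) - 3*log(2) + log(3)
K′(t) = -5*e^(t)/(5*e^(t) - 8)
K′′(t) = 40*e^(t)/(25*e^(2*t) - 80*e^(t) + 64)

κ_2 = K′′(0) = 40/9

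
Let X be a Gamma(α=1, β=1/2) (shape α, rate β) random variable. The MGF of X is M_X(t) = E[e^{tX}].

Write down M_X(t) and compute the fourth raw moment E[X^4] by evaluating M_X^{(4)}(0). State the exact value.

M_X(t) = 1/(2*(1/2 - t))
M^(4)(t) = -384/(32*t^5 - 80*t^4 + 80*t^3 - 40*t^2 + 10*t - 1)

E[X^4] = M^(4)(0) = 384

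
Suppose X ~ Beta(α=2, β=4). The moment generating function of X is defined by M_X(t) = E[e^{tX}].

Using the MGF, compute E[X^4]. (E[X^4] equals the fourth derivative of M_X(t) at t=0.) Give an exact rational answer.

E[X^4] = d^4M/dt^4 |_{t=0} = 5/126

M_X(t) = ₁F₁(2; 6; t)
dM/dt = ₁F₁(3; 7; t)/3
d^2M/dt^2 = ₁F₁(4; 8; t)/7
d^3M/dt^3 = ₁F₁(5; 9; t)/14
d^4M/dt^4 = 5*₁F₁(6; 10; t)/126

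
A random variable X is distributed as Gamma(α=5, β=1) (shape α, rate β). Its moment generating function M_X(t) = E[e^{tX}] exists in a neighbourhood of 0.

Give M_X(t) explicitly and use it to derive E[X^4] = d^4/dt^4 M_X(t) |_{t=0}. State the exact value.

E[X^4] = M^(4)(0) = 1680

M_X(t) = (1 - t)^(-5)
M^(4)(t) = -1680/(t^9 - 9*t^8 + 36*t^7 - 84*t^6 + 126*t^5 - 126*t^4 + 84*t^3 - 36*t^2 + 9*t - 1)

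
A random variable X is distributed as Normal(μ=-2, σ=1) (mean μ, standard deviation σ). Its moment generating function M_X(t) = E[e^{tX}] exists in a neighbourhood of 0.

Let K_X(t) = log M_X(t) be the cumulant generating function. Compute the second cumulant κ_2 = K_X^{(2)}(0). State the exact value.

κ_2 = d^2K/dt^2 |_{t=0} = 1

M_X(t) = e^(t^2/2 - 2*t)
K_X(t) = log M_X(t) = t^2/2 - 2*t
dK/dt = t - 2
d^2K/dt^2 = 1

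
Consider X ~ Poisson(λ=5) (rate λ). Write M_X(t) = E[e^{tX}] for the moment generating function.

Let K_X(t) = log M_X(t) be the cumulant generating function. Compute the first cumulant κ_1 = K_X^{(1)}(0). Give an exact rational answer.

κ_1 = D[K](0) = 5

M_X(t) = e^(5*e^(t) - 5)
K_X(t) = log M_X(t) = 5*e^(t) - 5
D[K](t) = 5*e^(t)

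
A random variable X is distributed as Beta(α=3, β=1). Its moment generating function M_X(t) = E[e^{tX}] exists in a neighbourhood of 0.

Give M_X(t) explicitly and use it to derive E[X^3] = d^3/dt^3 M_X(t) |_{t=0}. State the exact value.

E[X^3] = M′′′(0) = 1/2

M_X(t) = ₁F₁(3; 4; t)
M′(t) = 3*₁F₁(4; 5; t)/4
M′′(t) = 3*₁F₁(5; 6; t)/5
M′′′(t) = ₁F₁(6; 7; t)/2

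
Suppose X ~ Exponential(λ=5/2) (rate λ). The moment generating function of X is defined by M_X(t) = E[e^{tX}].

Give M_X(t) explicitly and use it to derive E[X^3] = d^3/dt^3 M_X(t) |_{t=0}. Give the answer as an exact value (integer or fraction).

E[X^3] = M′′′(0) = 48/125

M_X(t) = 5/(2*(5/2 - t))
M′(t) = 10/(4*t^2 - 20*t + 25)
M′′(t) = -40/(8*t^3 - 60*t^2 + 150*t - 125)
M′′′(t) = 240/(16*t^4 - 160*t^3 + 600*t^2 - 1000*t + 625)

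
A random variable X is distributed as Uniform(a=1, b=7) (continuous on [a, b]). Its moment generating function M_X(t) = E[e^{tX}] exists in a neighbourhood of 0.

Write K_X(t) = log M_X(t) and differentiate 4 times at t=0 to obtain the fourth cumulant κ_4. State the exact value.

κ_4 = K^(4)(0) = -54/5

M_X(t) = (e^(7*t) - e^(t))/(6*t)
K_X(t) = log M_X(t) = -log(t) + log(e^(7*t) - e^(t)) - log(6)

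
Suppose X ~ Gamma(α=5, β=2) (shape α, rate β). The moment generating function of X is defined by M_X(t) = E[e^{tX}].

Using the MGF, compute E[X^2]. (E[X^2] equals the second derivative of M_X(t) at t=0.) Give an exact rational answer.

E[X^2] = M′′(0) = 15/2

M_X(t) = 32/(2 - t)^5
M′(t) = 160/(t^6 - 12*t^5 + 60*t^4 - 160*t^3 + 240*t^2 - 192*t + 64)
M′′(t) = -960/(t^7 - 14*t^6 + 84*t^5 - 280*t^4 + 560*t^3 - 672*t^2 + 448*t - 128)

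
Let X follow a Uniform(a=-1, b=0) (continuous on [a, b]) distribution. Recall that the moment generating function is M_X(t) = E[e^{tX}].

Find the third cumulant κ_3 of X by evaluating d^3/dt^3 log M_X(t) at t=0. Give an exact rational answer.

κ_3 = K^(3)(0) = 0

M_X(t) = (1 - e^(-t))/t
K_X(t) = log M_X(t) = -log(t) + log(1 - e^(-t))
K^(3)(t) = (t^3*e^(2*t) + t^3*e^(t) - 2*e^(3*t) + 6*e^(2*t) - 6*e^(t) + 2)/(t^3*e^(3*t) - 3*t^3*e^(2*t) + 3*t^3*e^(t) - t^3)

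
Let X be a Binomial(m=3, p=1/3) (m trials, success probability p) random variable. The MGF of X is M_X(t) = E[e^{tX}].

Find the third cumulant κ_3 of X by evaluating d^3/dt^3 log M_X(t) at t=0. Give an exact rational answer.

κ_3 = d^3K/dt^3 |_{t=0} = 2/9

M_X(t) = (e^(t)/3 + 2/3)^3
K_X(t) = log M_X(t) = 3*log(e^(t)/3 + 2/3)
dK/dt = 3*e^(t)/(e^(t) + 2)
d^2K/dt^2 = 6*e^(t)/(e^(2*t) + 4*e^(t) + 4)
d^3K/dt^3 = (-6*e^(2*t) + 12*e^(t))/(e^(3*t) + 6*e^(2*t) + 12*e^(t) + 8)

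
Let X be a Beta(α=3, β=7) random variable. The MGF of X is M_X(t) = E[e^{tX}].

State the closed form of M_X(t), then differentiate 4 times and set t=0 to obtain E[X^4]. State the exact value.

E[X^4] = D^4[M](0) = 3/143

M_X(t) = ₁F₁(3; 10; t)
D^4[M](t) = 3*₁F₁(7; 14; t)/143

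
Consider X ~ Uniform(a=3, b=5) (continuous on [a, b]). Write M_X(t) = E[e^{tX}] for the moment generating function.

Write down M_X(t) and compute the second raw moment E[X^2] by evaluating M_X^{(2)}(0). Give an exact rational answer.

E[X^2] = d^2M/dt^2 |_{t=0} = 49/3

M_X(t) = (e^(5*t) - e^(3*t))/(2*t)
dM/dt = (5*t*e^(5*t) - 3*t*e^(3*t) - e^(5*t) + e^(3*t))/(2*t^2)
d^2M/dt^2 = (25*t^2*e^(5*t) - 9*t^2*e^(3*t) - 10*t*e^(5*t) + 6*t*e^(3*t) + 2*e^(5*t) - 2*e^(3*t))/(2*t^3)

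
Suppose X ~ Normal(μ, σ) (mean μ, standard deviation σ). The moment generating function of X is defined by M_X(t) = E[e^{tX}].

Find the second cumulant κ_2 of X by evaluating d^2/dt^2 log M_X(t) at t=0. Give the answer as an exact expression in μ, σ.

κ_2 = d^2K/dt^2 |_{t=0} = σ^2

M_X(t) = e^(μ*t + σ^2*t^2/2)
K_X(t) = log M_X(t) = μ*t + σ^2*t^2/2
dK/dt = μ + σ^2*t
d^2K/dt^2 = σ^2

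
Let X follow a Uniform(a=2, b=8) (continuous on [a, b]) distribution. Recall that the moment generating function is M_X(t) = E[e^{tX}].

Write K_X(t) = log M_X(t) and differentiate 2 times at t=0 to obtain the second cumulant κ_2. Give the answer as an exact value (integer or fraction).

M_X(t) = (e^(8*t) - e^(2*t))/(6*t)
K_X(t) = log M_X(t) = -log(t) + log(e^(8*t) - e^(2*t)) - log(6)
D^2[K](t) = (-36*t^2*e^(6*t) + e^(12*t) - 2*e^(6*t) + 1)/(t^2*e^(12*t) - 2*t^2*e^(6*t) + t^2)

κ_2 = D^2[K](0) = 3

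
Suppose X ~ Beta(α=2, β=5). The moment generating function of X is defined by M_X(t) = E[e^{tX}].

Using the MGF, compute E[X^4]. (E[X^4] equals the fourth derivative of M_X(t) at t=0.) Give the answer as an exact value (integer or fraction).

E[X^4] = d^4M/dt^4 |_{t=0} = 1/42

M_X(t) = ₁F₁(2; 7; t)
dM/dt = 2*₁F₁(3; 8; t)/7
d^2M/dt^2 = 3*₁F₁(4; 9; t)/28
d^3M/dt^3 = ₁F₁(5; 10; t)/21
d^4M/dt^4 = ₁F₁(6; 11; t)/42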